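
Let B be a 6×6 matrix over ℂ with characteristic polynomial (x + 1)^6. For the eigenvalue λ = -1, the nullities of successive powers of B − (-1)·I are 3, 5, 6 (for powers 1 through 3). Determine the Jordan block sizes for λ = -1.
Block sizes for λ = -1: [3, 2, 1]

From the dimensions of kernels of powers, the number of Jordan blocks of size at least j is d_j − d_{j−1} where d_j = dim ker(N^j) (with d_0 = 0). Computing the differences gives [3, 2, 1].
The number of blocks of size exactly k is (#blocks of size ≥ k) − (#blocks of size ≥ k + 1), so the partition is: 1 block(s) of size 1, 1 block(s) of size 2, 1 block(s) of size 3.
In nonincreasing order the block sizes are [3, 2, 1].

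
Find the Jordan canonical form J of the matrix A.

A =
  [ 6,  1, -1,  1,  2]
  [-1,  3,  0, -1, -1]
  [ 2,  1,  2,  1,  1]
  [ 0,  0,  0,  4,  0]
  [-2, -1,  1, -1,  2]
J_2(3) ⊕ J_1(3) ⊕ J_1(4) ⊕ J_1(4)

The characteristic polynomial is
  det(x·I − A) = x^5 - 17*x^4 + 115*x^3 - 387*x^2 + 648*x - 432 = (x - 4)^2*(x - 3)^3

Eigenvalues and multiplicities (the geometric multiplicity of λ is n − rank(A − λI), which equals the number of Jordan blocks for λ):
  λ = 3: algebraic multiplicity = 3, geometric multiplicity = 2
  λ = 4: algebraic multiplicity = 2, geometric multiplicity = 2

Determining the block sizes for each eigenvalue:
  λ = 3: 2 blocks summing to 3 forces exactly one block of size 2 and the rest size 1 → block sizes [2, 1]
  λ = 4: gm = am = 2, so every block has size 1 → block sizes [1, 1]

Assembling the blocks gives a Jordan form
J =
  [3, 1, 0, 0, 0]
  [0, 3, 0, 0, 0]
  [0, 0, 3, 0, 0]
  [0, 0, 0, 4, 0]
  [0, 0, 0, 0, 4]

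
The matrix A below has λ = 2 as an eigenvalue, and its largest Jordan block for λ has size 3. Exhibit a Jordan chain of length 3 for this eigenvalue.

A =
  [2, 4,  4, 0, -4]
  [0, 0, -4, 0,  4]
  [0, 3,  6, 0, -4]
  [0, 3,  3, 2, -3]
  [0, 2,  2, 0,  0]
A Jordan chain for λ = 2 of length 3:
v_1 = (-4, 0, -2, -3, -2)ᵀ
v_2 = (4, -2, 3, 3, 2)ᵀ
v_3 = (0, 1, 0, 0, 0)ᵀ

Let N = A − (2)·I. We want v_3 with N^3 v_3 = 0 but N^2 v_3 ≠ 0; then v_{j-1} := N · v_j for j = 3, …, 2.

Pick v_3 = (0, 1, 0, 0, 0)ᵀ.
Then v_2 = N · v_3 = (4, -2, 3, 3, 2)ᵀ.
Then v_1 = N · v_2 = (-4, 0, -2, -3, -2)ᵀ.

Sanity check: (A − (2)·I) v_1 = (0, 0, 0, 0, 0)ᵀ = 0. ✓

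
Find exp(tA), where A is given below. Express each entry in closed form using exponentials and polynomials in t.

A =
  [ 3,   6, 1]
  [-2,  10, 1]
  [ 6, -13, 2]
e^{tA} =
  [-t^2*exp(5*t) - 2*t*exp(5*t) + exp(5*t), 5*t^2*exp(5*t)/2 + 6*t*exp(5*t), t^2*exp(5*t)/2 + t*exp(5*t)]
  [-2*t*exp(5*t), 5*t*exp(5*t) + exp(5*t), t*exp(5*t)]
  [-2*t^2*exp(5*t) + 6*t*exp(5*t), 5*t^2*exp(5*t) - 13*t*exp(5*t), t^2*exp(5*t) - 3*t*exp(5*t) + exp(5*t)]

Strategy: write A = P · J · P⁻¹ where J is a Jordan canonical form, so e^{tA} = P · e^{tJ} · P⁻¹, and e^{tJ} can be computed block-by-block.

A has Jordan form
J =
  [5, 1, 0]
  [0, 5, 1]
  [0, 0, 5]
(up to reordering of blocks).

Per-block formulas:
  For a 3×3 Jordan block J_3(5): exp(t · J_3(5)) = e^(5t)·(I + t·N + (t^2/2)·N^2), where N is the 3×3 nilpotent shift.

After assembling e^{tJ} and conjugating by P, we get:

e^{tA} =
  [-t^2*exp(5*t) - 2*t*exp(5*t) + exp(5*t), 5*t^2*exp(5*t)/2 + 6*t*exp(5*t), t^2*exp(5*t)/2 + t*exp(5*t)]
  [-2*t*exp(5*t), 5*t*exp(5*t) + exp(5*t), t*exp(5*t)]
  [-2*t^2*exp(5*t) + 6*t*exp(5*t), 5*t^2*exp(5*t) - 13*t*exp(5*t), t^2*exp(5*t) - 3*t*exp(5*t) + exp(5*t)]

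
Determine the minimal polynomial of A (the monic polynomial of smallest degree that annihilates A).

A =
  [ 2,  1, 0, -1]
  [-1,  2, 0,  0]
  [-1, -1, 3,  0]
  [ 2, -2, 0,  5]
x^3 - 9*x^2 + 27*x - 27

The characteristic polynomial is χ_A(x) = (x - 3)^4, so the eigenvalues are known. The minimal polynomial is
  m_A(x) = Π_λ (x − λ)^{k_λ}
where k_λ is the size of the *largest* Jordan block for λ (equivalently, the smallest k with (A − λI)^k v = 0 for every generalised eigenvector v of λ).

  λ = 3: largest Jordan block has size 3, contributing (x − 3)^3

So m_A(x) = (x - 3)^3 = x^3 - 9*x^2 + 27*x - 27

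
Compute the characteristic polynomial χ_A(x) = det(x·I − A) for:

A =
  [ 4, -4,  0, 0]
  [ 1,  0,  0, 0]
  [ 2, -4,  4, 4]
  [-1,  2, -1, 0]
x^4 - 8*x^3 + 24*x^2 - 32*x + 16

Expanding det(x·I − A) (e.g. by cofactor expansion or by noting that A is similar to its Jordan form J, which has the same characteristic polynomial as A) gives
  χ_A(x) = x^4 - 8*x^3 + 24*x^2 - 32*x + 16
which factors as (x - 2)^4. The eigenvalues (with algebraic multiplicities) are λ = 2 with multiplicity 4.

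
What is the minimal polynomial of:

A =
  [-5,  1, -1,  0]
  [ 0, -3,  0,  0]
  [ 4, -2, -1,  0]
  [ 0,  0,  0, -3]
x^2 + 6*x + 9

The characteristic polynomial is χ_A(x) = (x + 3)^4, so the eigenvalues are known. The minimal polynomial is
  m_A(x) = Π_λ (x − λ)^{k_λ}
where k_λ is the size of the *largest* Jordan block for λ (equivalently, the smallest k with (A − λI)^k v = 0 for every generalised eigenvector v of λ).

  λ = -3: largest Jordan block has size 2, contributing (x + 3)^2

So m_A(x) = (x + 3)^2 = x^2 + 6*x + 9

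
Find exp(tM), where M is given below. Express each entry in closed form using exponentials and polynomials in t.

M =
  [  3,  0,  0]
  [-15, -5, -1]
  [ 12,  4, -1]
e^{tM} =
  [exp(3*t), 0, 0]
  [-3*t*exp(-3*t) - 2*exp(3*t) + 2*exp(-3*t), -2*t*exp(-3*t) + exp(-3*t), -t*exp(-3*t)]
  [6*t*exp(-3*t) + exp(3*t) - exp(-3*t), 4*t*exp(-3*t), 2*t*exp(-3*t) + exp(-3*t)]

Strategy: write M = P · J · P⁻¹ where J is a Jordan canonical form, so e^{tM} = P · e^{tJ} · P⁻¹, and e^{tJ} can be computed block-by-block.

M has Jordan form
J =
  [-3,  1, 0]
  [ 0, -3, 0]
  [ 0,  0, 3]
(up to reordering of blocks).

Per-block formulas:
  For a 2×2 Jordan block J_2(-3): exp(t · J_2(-3)) = e^(-3t)·(I + t·N), where N is the 2×2 nilpotent shift.
  For a 1×1 block at λ = 3: exp(t · [3]) = [e^(3t)].

After assembling e^{tJ} and conjugating by P, we get:

e^{tM} =
  [exp(3*t), 0, 0]
  [-3*t*exp(-3*t) - 2*exp(3*t) + 2*exp(-3*t), -2*t*exp(-3*t) + exp(-3*t), -t*exp(-3*t)]
  [6*t*exp(-3*t) + exp(3*t) - exp(-3*t), 4*t*exp(-3*t), 2*t*exp(-3*t) + exp(-3*t)]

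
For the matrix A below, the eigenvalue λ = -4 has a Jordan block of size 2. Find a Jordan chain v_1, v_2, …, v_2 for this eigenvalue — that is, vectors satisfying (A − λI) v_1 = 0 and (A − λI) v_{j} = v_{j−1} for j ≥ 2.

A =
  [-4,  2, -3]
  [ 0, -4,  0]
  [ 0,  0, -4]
A Jordan chain for λ = -4 of length 2:
v_1 = (2, 0, 0)ᵀ
v_2 = (0, 1, 0)ᵀ

Let N = A − (-4)·I. We want v_2 with N^2 v_2 = 0 but N^1 v_2 ≠ 0; then v_{j-1} := N · v_j for j = 2, …, 2.

Pick v_2 = (0, 1, 0)ᵀ.
Then v_1 = N · v_2 = (2, 0, 0)ᵀ.

Sanity check: (A − (-4)·I) v_1 = (0, 0, 0)ᵀ = 0. ✓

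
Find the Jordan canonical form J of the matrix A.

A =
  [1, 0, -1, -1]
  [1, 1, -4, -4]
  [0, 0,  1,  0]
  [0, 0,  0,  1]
J_3(1) ⊕ J_1(1)

The characteristic polynomial is
  det(x·I − A) = x^4 - 4*x^3 + 6*x^2 - 4*x + 1 = (x - 1)^4

Eigenvalues and multiplicities (the geometric multiplicity of λ is n − rank(A − λI), which equals the number of Jordan blocks for λ):
  λ = 1: algebraic multiplicity = 4, geometric multiplicity = 2

Determining the block sizes for each eigenvalue:
  λ = 1: with am = 4 and gm = 2, the partition is not yet determined (e.g. several partitions of 4 into 2 parts exist). Let N = A − (1)·I. Computing rank(N^1) = 2, rank(N^2) = 1, rank(N^3) = 0; the number of blocks of size ≥ j is rank(N^{j−1}) − rank(N^j), giving [2, 1, 1]. So we have 1 block(s) of size 3, 1 block(s) of size 1 → block sizes [3, 1]

Assembling the blocks gives a Jordan form
J =
  [1, 1, 0, 0]
  [0, 1, 1, 0]
  [0, 0, 1, 0]
  [0, 0, 0, 1]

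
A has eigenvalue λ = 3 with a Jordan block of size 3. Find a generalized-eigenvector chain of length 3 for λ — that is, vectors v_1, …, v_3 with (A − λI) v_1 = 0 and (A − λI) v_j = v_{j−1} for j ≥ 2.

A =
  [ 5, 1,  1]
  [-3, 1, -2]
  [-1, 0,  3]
A Jordan chain for λ = 3 of length 3:
v_1 = (0, 2, -2)ᵀ
v_2 = (2, -3, -1)ᵀ
v_3 = (1, 0, 0)ᵀ

Let N = A − (3)·I. We want v_3 with N^3 v_3 = 0 but N^2 v_3 ≠ 0; then v_{j-1} := N · v_j for j = 3, …, 2.

Pick v_3 = (1, 0, 0)ᵀ.
Then v_2 = N · v_3 = (2, -3, -1)ᵀ.
Then v_1 = N · v_2 = (0, 2, -2)ᵀ.

Sanity check: (A − (3)·I) v_1 = (0, 0, 0)ᵀ = 0. ✓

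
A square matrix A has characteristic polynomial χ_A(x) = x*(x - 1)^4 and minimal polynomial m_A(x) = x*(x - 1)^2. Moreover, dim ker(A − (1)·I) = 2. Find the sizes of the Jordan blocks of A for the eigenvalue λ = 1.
Block sizes for λ = 1: [2, 2]

Step 1 — from the characteristic polynomial, algebraic multiplicity of λ = 1 is 4. From dim ker(A − (1)·I) = 2, there are exactly 2 Jordan blocks for λ = 1.
Step 2 — from the minimal polynomial, the factor (x − 1)^2 tells us the largest block for λ = 1 has size 2.
Step 3 — with total size 4, 2 blocks, and largest block 2, the block sizes (in nonincreasing order) are [2, 2].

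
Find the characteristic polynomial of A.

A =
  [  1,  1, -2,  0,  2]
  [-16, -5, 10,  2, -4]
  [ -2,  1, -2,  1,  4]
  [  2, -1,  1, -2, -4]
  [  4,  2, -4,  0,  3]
x^5 + 5*x^4 + 10*x^3 + 10*x^2 + 5*x + 1

Expanding det(x·I − A) (e.g. by cofactor expansion or by noting that A is similar to its Jordan form J, which has the same characteristic polynomial as A) gives
  χ_A(x) = x^5 + 5*x^4 + 10*x^3 + 10*x^2 + 5*x + 1
which factors as (x + 1)^5. The eigenvalues (with algebraic multiplicities) are λ = -1 with multiplicity 5.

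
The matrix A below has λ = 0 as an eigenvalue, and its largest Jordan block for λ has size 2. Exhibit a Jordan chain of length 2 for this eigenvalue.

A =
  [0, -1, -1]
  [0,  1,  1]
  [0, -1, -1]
A Jordan chain for λ = 0 of length 2:
v_1 = (-1, 1, -1)ᵀ
v_2 = (0, 1, 0)ᵀ

Let N = A − (0)·I. We want v_2 with N^2 v_2 = 0 but N^1 v_2 ≠ 0; then v_{j-1} := N · v_j for j = 2, …, 2.

Pick v_2 = (0, 1, 0)ᵀ.
Then v_1 = N · v_2 = (-1, 1, -1)ᵀ.

Sanity check: (A − (0)·I) v_1 = (0, 0, 0)ᵀ = 0. ✓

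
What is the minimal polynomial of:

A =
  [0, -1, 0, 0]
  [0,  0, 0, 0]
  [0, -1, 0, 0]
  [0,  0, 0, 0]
x^2

The characteristic polynomial is χ_A(x) = x^4, so the eigenvalues are known. The minimal polynomial is
  m_A(x) = Π_λ (x − λ)^{k_λ}
where k_λ is the size of the *largest* Jordan block for λ (equivalently, the smallest k with (A − λI)^k v = 0 for every generalised eigenvector v of λ).

  λ = 0: largest Jordan block has size 2, contributing (x − 0)^2

So m_A(x) = x^2 = x^2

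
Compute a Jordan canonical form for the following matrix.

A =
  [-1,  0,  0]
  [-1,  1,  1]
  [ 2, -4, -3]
J_2(-1) ⊕ J_1(-1)

The characteristic polynomial is
  det(x·I − A) = x^3 + 3*x^2 + 3*x + 1 = (x + 1)^3

Eigenvalues and multiplicities (the geometric multiplicity of λ is n − rank(A − λI), which equals the number of Jordan blocks for λ):
  λ = -1: algebraic multiplicity = 3, geometric multiplicity = 2

Determining the block sizes for each eigenvalue:
  λ = -1: 2 blocks summing to 3 forces exactly one block of size 2 and the rest size 1 → block sizes [2, 1]

Assembling the blocks gives a Jordan form
J =
  [-1,  1,  0]
  [ 0, -1,  0]
  [ 0,  0, -1]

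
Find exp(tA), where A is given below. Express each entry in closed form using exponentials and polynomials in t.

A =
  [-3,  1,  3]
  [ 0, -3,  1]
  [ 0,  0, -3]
e^{tA} =
  [exp(-3*t), t*exp(-3*t), t^2*exp(-3*t)/2 + 3*t*exp(-3*t)]
  [0, exp(-3*t), t*exp(-3*t)]
  [0, 0, exp(-3*t)]

Strategy: write A = P · J · P⁻¹ where J is a Jordan canonical form, so e^{tA} = P · e^{tJ} · P⁻¹, and e^{tJ} can be computed block-by-block.

A has Jordan form
J =
  [-3,  1,  0]
  [ 0, -3,  1]
  [ 0,  0, -3]
(up to reordering of blocks).

Per-block formulas:
  For a 3×3 Jordan block J_3(-3): exp(t · J_3(-3)) = e^(-3t)·(I + t·N + (t^2/2)·N^2), where N is the 3×3 nilpotent shift.

After assembling e^{tJ} and conjugating by P, we get:

e^{tA} =
  [exp(-3*t), t*exp(-3*t), t^2*exp(-3*t)/2 + 3*t*exp(-3*t)]
  [0, exp(-3*t), t*exp(-3*t)]
  [0, 0, exp(-3*t)]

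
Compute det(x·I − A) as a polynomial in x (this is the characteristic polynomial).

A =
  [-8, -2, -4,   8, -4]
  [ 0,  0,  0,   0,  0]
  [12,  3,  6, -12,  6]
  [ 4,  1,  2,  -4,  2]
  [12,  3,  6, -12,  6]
x^5

Expanding det(x·I − A) (e.g. by cofactor expansion or by noting that A is similar to its Jordan form J, which has the same characteristic polynomial as A) gives
  χ_A(x) = x^5
which factors as x^5. The eigenvalues (with algebraic multiplicities) are λ = 0 with multiplicity 5.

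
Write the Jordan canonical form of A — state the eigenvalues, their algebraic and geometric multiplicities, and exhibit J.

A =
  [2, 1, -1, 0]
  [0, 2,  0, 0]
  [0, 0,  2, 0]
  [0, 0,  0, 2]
J_2(2) ⊕ J_1(2) ⊕ J_1(2)

The characteristic polynomial is
  det(x·I − A) = x^4 - 8*x^3 + 24*x^2 - 32*x + 16 = (x - 2)^4

Eigenvalues and multiplicities (the geometric multiplicity of λ is n − rank(A − λI), which equals the number of Jordan blocks for λ):
  λ = 2: algebraic multiplicity = 4, geometric multiplicity = 3

Determining the block sizes for each eigenvalue:
  λ = 2: 3 blocks summing to 4 forces exactly one block of size 2 and the rest size 1 → block sizes [2, 1, 1]

Assembling the blocks gives a Jordan form
J =
  [2, 1, 0, 0]
  [0, 2, 0, 0]
  [0, 0, 2, 0]
  [0, 0, 0, 2]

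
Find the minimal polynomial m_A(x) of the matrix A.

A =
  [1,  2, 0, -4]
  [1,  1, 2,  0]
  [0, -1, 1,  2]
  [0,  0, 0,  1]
x^3 - 3*x^2 + 3*x - 1

The characteristic polynomial is χ_A(x) = (x - 1)^4, so the eigenvalues are known. The minimal polynomial is
  m_A(x) = Π_λ (x − λ)^{k_λ}
where k_λ is the size of the *largest* Jordan block for λ (equivalently, the smallest k with (A − λI)^k v = 0 for every generalised eigenvector v of λ).

  λ = 1: largest Jordan block has size 3, contributing (x − 1)^3

So m_A(x) = (x - 1)^3 = x^3 - 3*x^2 + 3*x - 1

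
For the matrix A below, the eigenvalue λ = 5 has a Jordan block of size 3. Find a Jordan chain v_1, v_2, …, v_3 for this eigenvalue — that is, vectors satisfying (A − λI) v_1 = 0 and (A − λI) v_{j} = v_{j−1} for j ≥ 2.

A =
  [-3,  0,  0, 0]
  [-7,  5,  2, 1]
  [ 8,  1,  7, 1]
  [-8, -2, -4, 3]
A Jordan chain for λ = 5 of length 3:
v_1 = (0, 0, 2, -4)ᵀ
v_2 = (0, 2, 2, -4)ᵀ
v_3 = (0, 0, 1, 0)ᵀ

Let N = A − (5)·I. We want v_3 with N^3 v_3 = 0 but N^2 v_3 ≠ 0; then v_{j-1} := N · v_j for j = 3, …, 2.

Pick v_3 = (0, 0, 1, 0)ᵀ.
Then v_2 = N · v_3 = (0, 2, 2, -4)ᵀ.
Then v_1 = N · v_2 = (0, 0, 2, -4)ᵀ.

Sanity check: (A − (5)·I) v_1 = (0, 0, 0, 0)ᵀ = 0. ✓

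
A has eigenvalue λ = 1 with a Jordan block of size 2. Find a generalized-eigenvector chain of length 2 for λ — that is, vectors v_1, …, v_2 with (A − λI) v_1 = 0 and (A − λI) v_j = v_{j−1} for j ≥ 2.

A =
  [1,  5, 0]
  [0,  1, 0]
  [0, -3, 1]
A Jordan chain for λ = 1 of length 2:
v_1 = (5, 0, -3)ᵀ
v_2 = (0, 1, 0)ᵀ

Let N = A − (1)·I. We want v_2 with N^2 v_2 = 0 but N^1 v_2 ≠ 0; then v_{j-1} := N · v_j for j = 2, …, 2.

Pick v_2 = (0, 1, 0)ᵀ.
Then v_1 = N · v_2 = (5, 0, -3)ᵀ.

Sanity check: (A − (1)·I) v_1 = (0, 0, 0)ᵀ = 0. ✓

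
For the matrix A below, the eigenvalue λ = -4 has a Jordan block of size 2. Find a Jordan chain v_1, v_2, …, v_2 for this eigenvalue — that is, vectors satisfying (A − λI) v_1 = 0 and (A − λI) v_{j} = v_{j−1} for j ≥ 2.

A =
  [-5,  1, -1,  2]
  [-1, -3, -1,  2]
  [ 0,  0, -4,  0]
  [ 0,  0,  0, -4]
A Jordan chain for λ = -4 of length 2:
v_1 = (-1, -1, 0, 0)ᵀ
v_2 = (1, 0, 0, 0)ᵀ

Let N = A − (-4)·I. We want v_2 with N^2 v_2 = 0 but N^1 v_2 ≠ 0; then v_{j-1} := N · v_j for j = 2, …, 2.

Pick v_2 = (1, 0, 0, 0)ᵀ.
Then v_1 = N · v_2 = (-1, -1, 0, 0)ᵀ.

Sanity check: (A − (-4)·I) v_1 = (0, 0, 0, 0)ᵀ = 0. ✓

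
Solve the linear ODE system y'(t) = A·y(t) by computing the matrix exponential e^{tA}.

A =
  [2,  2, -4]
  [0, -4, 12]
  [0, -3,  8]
e^{tA} =
  [exp(2*t), 2*t*exp(2*t), -4*t*exp(2*t)]
  [0, -6*t*exp(2*t) + exp(2*t), 12*t*exp(2*t)]
  [0, -3*t*exp(2*t), 6*t*exp(2*t) + exp(2*t)]

Strategy: write A = P · J · P⁻¹ where J is a Jordan canonical form, so e^{tA} = P · e^{tJ} · P⁻¹, and e^{tJ} can be computed block-by-block.

A has Jordan form
J =
  [2, 1, 0]
  [0, 2, 0]
  [0, 0, 2]
(up to reordering of blocks).

Per-block formulas:
  For a 1×1 block at λ = 2: exp(t · [2]) = [e^(2t)].
  For a 2×2 Jordan block J_2(2): exp(t · J_2(2)) = e^(2t)·(I + t·N), where N is the 2×2 nilpotent shift.

After assembling e^{tJ} and conjugating by P, we get:

e^{tA} =
  [exp(2*t), 2*t*exp(2*t), -4*t*exp(2*t)]
  [0, -6*t*exp(2*t) + exp(2*t), 12*t*exp(2*t)]
  [0, -3*t*exp(2*t), 6*t*exp(2*t) + exp(2*t)]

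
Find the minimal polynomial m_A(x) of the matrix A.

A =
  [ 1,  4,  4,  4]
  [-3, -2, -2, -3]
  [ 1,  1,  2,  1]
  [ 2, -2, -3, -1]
x^4 - 6*x^2 + 8*x - 3

The characteristic polynomial is χ_A(x) = (x - 1)^3*(x + 3), so the eigenvalues are known. The minimal polynomial is
  m_A(x) = Π_λ (x − λ)^{k_λ}
where k_λ is the size of the *largest* Jordan block for λ (equivalently, the smallest k with (A − λI)^k v = 0 for every generalised eigenvector v of λ).

  λ = -3: largest Jordan block has size 1, contributing (x + 3)
  λ = 1: largest Jordan block has size 3, contributing (x − 1)^3

So m_A(x) = (x - 1)^3*(x + 3) = x^4 - 6*x^2 + 8*x - 3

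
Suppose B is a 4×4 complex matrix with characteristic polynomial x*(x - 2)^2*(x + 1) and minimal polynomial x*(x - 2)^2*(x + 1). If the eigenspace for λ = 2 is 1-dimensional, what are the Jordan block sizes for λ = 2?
Block sizes for λ = 2: [2]

Step 1 — from the characteristic polynomial, algebraic multiplicity of λ = 2 is 2. From dim ker(B − (2)·I) = 1, there are exactly 1 Jordan blocks for λ = 2.
Step 2 — from the minimal polynomial, the factor (x − 2)^2 tells us the largest block for λ = 2 has size 2.
Step 3 — with total size 2, 1 blocks, and largest block 2, the block sizes (in nonincreasing order) are [2].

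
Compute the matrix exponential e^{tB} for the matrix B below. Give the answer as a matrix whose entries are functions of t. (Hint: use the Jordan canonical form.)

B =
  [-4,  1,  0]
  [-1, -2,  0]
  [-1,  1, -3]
e^{tB} =
  [-t*exp(-3*t) + exp(-3*t), t*exp(-3*t), 0]
  [-t*exp(-3*t), t*exp(-3*t) + exp(-3*t), 0]
  [-t*exp(-3*t), t*exp(-3*t), exp(-3*t)]

Strategy: write B = P · J · P⁻¹ where J is a Jordan canonical form, so e^{tB} = P · e^{tJ} · P⁻¹, and e^{tJ} can be computed block-by-block.

B has Jordan form
J =
  [-3,  1,  0]
  [ 0, -3,  0]
  [ 0,  0, -3]
(up to reordering of blocks).

Per-block formulas:
  For a 2×2 Jordan block J_2(-3): exp(t · J_2(-3)) = e^(-3t)·(I + t·N), where N is the 2×2 nilpotent shift.
  For a 1×1 block at λ = -3: exp(t · [-3]) = [e^(-3t)].

After assembling e^{tJ} and conjugating by P, we get:

e^{tB} =
  [-t*exp(-3*t) + exp(-3*t), t*exp(-3*t), 0]
  [-t*exp(-3*t), t*exp(-3*t) + exp(-3*t), 0]
  [-t*exp(-3*t), t*exp(-3*t), exp(-3*t)]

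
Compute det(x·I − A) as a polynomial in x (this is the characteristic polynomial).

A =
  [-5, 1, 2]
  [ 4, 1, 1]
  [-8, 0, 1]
x^3 + 3*x^2 + 3*x + 1

Expanding det(x·I − A) (e.g. by cofactor expansion or by noting that A is similar to its Jordan form J, which has the same characteristic polynomial as A) gives
  χ_A(x) = x^3 + 3*x^2 + 3*x + 1
which factors as (x + 1)^3. The eigenvalues (with algebraic multiplicities) are λ = -1 with multiplicity 3.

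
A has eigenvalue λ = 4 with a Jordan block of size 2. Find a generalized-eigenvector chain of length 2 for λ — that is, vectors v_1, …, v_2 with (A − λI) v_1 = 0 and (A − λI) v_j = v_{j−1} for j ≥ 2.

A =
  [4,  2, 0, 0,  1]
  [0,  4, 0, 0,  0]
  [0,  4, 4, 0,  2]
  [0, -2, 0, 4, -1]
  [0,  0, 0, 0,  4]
A Jordan chain for λ = 4 of length 2:
v_1 = (2, 0, 4, -2, 0)ᵀ
v_2 = (0, 1, 0, 0, 0)ᵀ

Let N = A − (4)·I. We want v_2 with N^2 v_2 = 0 but N^1 v_2 ≠ 0; then v_{j-1} := N · v_j for j = 2, …, 2.

Pick v_2 = (0, 1, 0, 0, 0)ᵀ.
Then v_1 = N · v_2 = (2, 0, 4, -2, 0)ᵀ.

Sanity check: (A − (4)·I) v_1 = (0, 0, 0, 0, 0)ᵀ = 0. ✓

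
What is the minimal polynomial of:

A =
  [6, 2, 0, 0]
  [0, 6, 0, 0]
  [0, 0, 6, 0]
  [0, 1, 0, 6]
x^2 - 12*x + 36

The characteristic polynomial is χ_A(x) = (x - 6)^4, so the eigenvalues are known. The minimal polynomial is
  m_A(x) = Π_λ (x − λ)^{k_λ}
where k_λ is the size of the *largest* Jordan block for λ (equivalently, the smallest k with (A − λI)^k v = 0 for every generalised eigenvector v of λ).

  λ = 6: largest Jordan block has size 2, contributing (x − 6)^2

So m_A(x) = (x - 6)^2 = x^2 - 12*x + 36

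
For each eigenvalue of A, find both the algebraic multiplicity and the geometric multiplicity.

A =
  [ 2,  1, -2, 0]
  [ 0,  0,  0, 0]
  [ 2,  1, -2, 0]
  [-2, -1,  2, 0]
λ = 0: alg = 4, geom = 3

Step 1 — factor the characteristic polynomial to read off the algebraic multiplicities:
  χ_A(x) = x^4

Step 2 — compute geometric multiplicities via the rank-nullity identity g(λ) = n − rank(A − λI):
  rank(A − (0)·I) = 1, so dim ker(A − (0)·I) = n − 1 = 3

Summary:
  λ = 0: algebraic multiplicity = 4, geometric multiplicity = 3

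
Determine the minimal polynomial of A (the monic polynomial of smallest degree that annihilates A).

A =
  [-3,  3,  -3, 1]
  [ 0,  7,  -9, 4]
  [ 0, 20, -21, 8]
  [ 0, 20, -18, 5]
x^3 + 9*x^2 + 27*x + 27

The characteristic polynomial is χ_A(x) = (x + 3)^4, so the eigenvalues are known. The minimal polynomial is
  m_A(x) = Π_λ (x − λ)^{k_λ}
where k_λ is the size of the *largest* Jordan block for λ (equivalently, the smallest k with (A − λI)^k v = 0 for every generalised eigenvector v of λ).

  λ = -3: largest Jordan block has size 3, contributing (x + 3)^3

So m_A(x) = (x + 3)^3 = x^3 + 9*x^2 + 27*x + 27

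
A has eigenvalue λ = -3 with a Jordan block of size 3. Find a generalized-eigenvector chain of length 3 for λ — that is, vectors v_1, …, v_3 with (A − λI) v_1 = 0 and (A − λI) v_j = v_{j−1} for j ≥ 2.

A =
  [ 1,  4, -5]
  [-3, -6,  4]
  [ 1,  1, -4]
A Jordan chain for λ = -3 of length 3:
v_1 = (-1, 1, 0)ᵀ
v_2 = (4, -3, 1)ᵀ
v_3 = (1, 0, 0)ᵀ

Let N = A − (-3)·I. We want v_3 with N^3 v_3 = 0 but N^2 v_3 ≠ 0; then v_{j-1} := N · v_j for j = 3, …, 2.

Pick v_3 = (1, 0, 0)ᵀ.
Then v_2 = N · v_3 = (4, -3, 1)ᵀ.
Then v_1 = N · v_2 = (-1, 1, 0)ᵀ.

Sanity check: (A − (-3)·I) v_1 = (0, 0, 0)ᵀ = 0. ✓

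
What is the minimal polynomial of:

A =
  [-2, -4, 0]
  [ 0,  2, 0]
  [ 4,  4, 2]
x^2 - 4

The characteristic polynomial is χ_A(x) = (x - 2)^2*(x + 2), so the eigenvalues are known. The minimal polynomial is
  m_A(x) = Π_λ (x − λ)^{k_λ}
where k_λ is the size of the *largest* Jordan block for λ (equivalently, the smallest k with (A − λI)^k v = 0 for every generalised eigenvector v of λ).

  λ = -2: largest Jordan block has size 1, contributing (x + 2)
  λ = 2: largest Jordan block has size 1, contributing (x − 2)

So m_A(x) = (x - 2)*(x + 2) = x^2 - 4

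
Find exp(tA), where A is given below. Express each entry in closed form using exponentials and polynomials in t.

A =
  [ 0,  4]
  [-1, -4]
e^{tA} =
  [2*t*exp(-2*t) + exp(-2*t), 4*t*exp(-2*t)]
  [-t*exp(-2*t), -2*t*exp(-2*t) + exp(-2*t)]

Strategy: write A = P · J · P⁻¹ where J is a Jordan canonical form, so e^{tA} = P · e^{tJ} · P⁻¹, and e^{tJ} can be computed block-by-block.

A has Jordan form
J =
  [-2,  1]
  [ 0, -2]
(up to reordering of blocks).

Per-block formulas:
  For a 2×2 Jordan block J_2(-2): exp(t · J_2(-2)) = e^(-2t)·(I + t·N), where N is the 2×2 nilpotent shift.

After assembling e^{tJ} and conjugating by P, we get:

e^{tA} =
  [2*t*exp(-2*t) + exp(-2*t), 4*t*exp(-2*t)]
  [-t*exp(-2*t), -2*t*exp(-2*t) + exp(-2*t)]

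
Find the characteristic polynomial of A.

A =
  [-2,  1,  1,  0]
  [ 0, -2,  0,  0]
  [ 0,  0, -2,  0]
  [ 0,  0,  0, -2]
x^4 + 8*x^3 + 24*x^2 + 32*x + 16

Expanding det(x·I − A) (e.g. by cofactor expansion or by noting that A is similar to its Jordan form J, which has the same characteristic polynomial as A) gives
  χ_A(x) = x^4 + 8*x^3 + 24*x^2 + 32*x + 16
which factors as (x + 2)^4. The eigenvalues (with algebraic multiplicities) are λ = -2 with multiplicity 4.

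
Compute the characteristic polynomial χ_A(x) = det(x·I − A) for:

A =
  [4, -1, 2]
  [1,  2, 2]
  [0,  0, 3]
x^3 - 9*x^2 + 27*x - 27

Expanding det(x·I − A) (e.g. by cofactor expansion or by noting that A is similar to its Jordan form J, which has the same characteristic polynomial as A) gives
  χ_A(x) = x^3 - 9*x^2 + 27*x - 27
which factors as (x - 3)^3. The eigenvalues (with algebraic multiplicities) are λ = 3 with multiplicity 3.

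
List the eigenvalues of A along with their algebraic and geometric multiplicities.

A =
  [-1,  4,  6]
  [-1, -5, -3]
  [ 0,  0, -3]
λ = -3: alg = 3, geom = 2

Step 1 — factor the characteristic polynomial to read off the algebraic multiplicities:
  χ_A(x) = (x + 3)^3

Step 2 — compute geometric multiplicities via the rank-nullity identity g(λ) = n − rank(A − λI):
  rank(A − (-3)·I) = 1, so dim ker(A − (-3)·I) = n − 1 = 2

Summary:
  λ = -3: algebraic multiplicity = 3, geometric multiplicity = 2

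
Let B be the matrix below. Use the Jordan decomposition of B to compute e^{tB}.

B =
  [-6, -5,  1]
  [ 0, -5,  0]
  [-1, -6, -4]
e^{tB} =
  [-t*exp(-5*t) + exp(-5*t), -t^2*exp(-5*t)/2 - 5*t*exp(-5*t), t*exp(-5*t)]
  [0, exp(-5*t), 0]
  [-t*exp(-5*t), -t^2*exp(-5*t)/2 - 6*t*exp(-5*t), t*exp(-5*t) + exp(-5*t)]

Strategy: write B = P · J · P⁻¹ where J is a Jordan canonical form, so e^{tB} = P · e^{tJ} · P⁻¹, and e^{tJ} can be computed block-by-block.

B has Jordan form
J =
  [-5,  1,  0]
  [ 0, -5,  1]
  [ 0,  0, -5]
(up to reordering of blocks).

Per-block formulas:
  For a 3×3 Jordan block J_3(-5): exp(t · J_3(-5)) = e^(-5t)·(I + t·N + (t^2/2)·N^2), where N is the 3×3 nilpotent shift.

After assembling e^{tJ} and conjugating by P, we get:

e^{tB} =
  [-t*exp(-5*t) + exp(-5*t), -t^2*exp(-5*t)/2 - 5*t*exp(-5*t), t*exp(-5*t)]
  [0, exp(-5*t), 0]
  [-t*exp(-5*t), -t^2*exp(-5*t)/2 - 6*t*exp(-5*t), t*exp(-5*t) + exp(-5*t)]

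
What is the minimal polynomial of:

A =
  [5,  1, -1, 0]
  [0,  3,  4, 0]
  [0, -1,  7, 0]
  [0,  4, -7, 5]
x^3 - 15*x^2 + 75*x - 125

The characteristic polynomial is χ_A(x) = (x - 5)^4, so the eigenvalues are known. The minimal polynomial is
  m_A(x) = Π_λ (x − λ)^{k_λ}
where k_λ is the size of the *largest* Jordan block for λ (equivalently, the smallest k with (A − λI)^k v = 0 for every generalised eigenvector v of λ).

  λ = 5: largest Jordan block has size 3, contributing (x − 5)^3

So m_A(x) = (x - 5)^3 = x^3 - 15*x^2 + 75*x - 125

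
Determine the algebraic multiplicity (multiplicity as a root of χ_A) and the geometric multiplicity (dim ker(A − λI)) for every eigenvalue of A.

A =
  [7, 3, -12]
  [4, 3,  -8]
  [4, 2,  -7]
λ = 1: alg = 3, geom = 2

Step 1 — factor the characteristic polynomial to read off the algebraic multiplicities:
  χ_A(x) = (x - 1)^3

Step 2 — compute geometric multiplicities via the rank-nullity identity g(λ) = n − rank(A − λI):
  rank(A − (1)·I) = 1, so dim ker(A − (1)·I) = n − 1 = 2

Summary:
  λ = 1: algebraic multiplicity = 3, geometric multiplicity = 2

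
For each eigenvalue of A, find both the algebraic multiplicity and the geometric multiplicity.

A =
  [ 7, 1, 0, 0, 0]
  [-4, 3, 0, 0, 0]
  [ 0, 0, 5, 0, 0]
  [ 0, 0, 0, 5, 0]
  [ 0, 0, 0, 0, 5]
λ = 5: alg = 5, geom = 4

Step 1 — factor the characteristic polynomial to read off the algebraic multiplicities:
  χ_A(x) = (x - 5)^5

Step 2 — compute geometric multiplicities via the rank-nullity identity g(λ) = n − rank(A − λI):
  rank(A − (5)·I) = 1, so dim ker(A − (5)·I) = n − 1 = 4

Summary:
  λ = 5: algebraic multiplicity = 5, geometric multiplicity = 4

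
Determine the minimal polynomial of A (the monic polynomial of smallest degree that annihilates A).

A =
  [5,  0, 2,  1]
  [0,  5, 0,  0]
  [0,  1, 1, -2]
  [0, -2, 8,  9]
x^2 - 10*x + 25

The characteristic polynomial is χ_A(x) = (x - 5)^4, so the eigenvalues are known. The minimal polynomial is
  m_A(x) = Π_λ (x − λ)^{k_λ}
where k_λ is the size of the *largest* Jordan block for λ (equivalently, the smallest k with (A − λI)^k v = 0 for every generalised eigenvector v of λ).

  λ = 5: largest Jordan block has size 2, contributing (x − 5)^2

So m_A(x) = (x - 5)^2 = x^2 - 10*x + 25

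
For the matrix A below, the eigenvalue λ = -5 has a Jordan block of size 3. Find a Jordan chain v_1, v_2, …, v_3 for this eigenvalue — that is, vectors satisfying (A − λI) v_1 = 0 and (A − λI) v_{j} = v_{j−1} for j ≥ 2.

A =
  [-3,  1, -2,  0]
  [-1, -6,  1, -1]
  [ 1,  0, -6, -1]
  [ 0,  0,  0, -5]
A Jordan chain for λ = -5 of length 3:
v_1 = (1, 0, 1, 0)ᵀ
v_2 = (2, -1, 1, 0)ᵀ
v_3 = (1, 0, 0, 0)ᵀ

Let N = A − (-5)·I. We want v_3 with N^3 v_3 = 0 but N^2 v_3 ≠ 0; then v_{j-1} := N · v_j for j = 3, …, 2.

Pick v_3 = (1, 0, 0, 0)ᵀ.
Then v_2 = N · v_3 = (2, -1, 1, 0)ᵀ.
Then v_1 = N · v_2 = (1, 0, 1, 0)ᵀ.

Sanity check: (A − (-5)·I) v_1 = (0, 0, 0, 0)ᵀ = 0. ✓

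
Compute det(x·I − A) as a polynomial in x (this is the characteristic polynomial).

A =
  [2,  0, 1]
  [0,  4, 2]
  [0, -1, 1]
x^3 - 7*x^2 + 16*x - 12

Expanding det(x·I − A) (e.g. by cofactor expansion or by noting that A is similar to its Jordan form J, which has the same characteristic polynomial as A) gives
  χ_A(x) = x^3 - 7*x^2 + 16*x - 12
which factors as (x - 3)*(x - 2)^2. The eigenvalues (with algebraic multiplicities) are λ = 2 with multiplicity 2, λ = 3 with multiplicity 1.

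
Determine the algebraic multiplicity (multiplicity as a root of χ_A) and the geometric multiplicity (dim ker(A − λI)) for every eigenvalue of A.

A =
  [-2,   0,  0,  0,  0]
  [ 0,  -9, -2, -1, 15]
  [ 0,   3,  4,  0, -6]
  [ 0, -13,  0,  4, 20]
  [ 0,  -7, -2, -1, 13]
λ = -2: alg = 2, geom = 2; λ = 4: alg = 1, geom = 1; λ = 5: alg = 2, geom = 1

Step 1 — factor the characteristic polynomial to read off the algebraic multiplicities:
  χ_A(x) = (x - 5)^2*(x - 4)*(x + 2)^2

Step 2 — compute geometric multiplicities via the rank-nullity identity g(λ) = n − rank(A − λI):
  rank(A − (-2)·I) = 3, so dim ker(A − (-2)·I) = n − 3 = 2
  rank(A − (4)·I) = 4, so dim ker(A − (4)·I) = n − 4 = 1
  rank(A − (5)·I) = 4, so dim ker(A − (5)·I) = n − 4 = 1

Summary:
  λ = -2: algebraic multiplicity = 2, geometric multiplicity = 2
  λ = 4: algebraic multiplicity = 1, geometric multiplicity = 1
  λ = 5: algebraic multiplicity = 2, geometric multiplicity = 1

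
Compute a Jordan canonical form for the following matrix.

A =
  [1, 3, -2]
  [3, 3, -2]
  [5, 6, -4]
J_3(0)

The characteristic polynomial is
  det(x·I − A) = x^3

Eigenvalues and multiplicities (the geometric multiplicity of λ is n − rank(A − λI), which equals the number of Jordan blocks for λ):
  λ = 0: algebraic multiplicity = 3, geometric multiplicity = 1

Determining the block sizes for each eigenvalue:
  λ = 0: one block (gm = 1), so the single block has size am = 3 → block sizes [3]

Assembling the blocks gives a Jordan form
J =
  [0, 1, 0]
  [0, 0, 1]
  [0, 0, 0]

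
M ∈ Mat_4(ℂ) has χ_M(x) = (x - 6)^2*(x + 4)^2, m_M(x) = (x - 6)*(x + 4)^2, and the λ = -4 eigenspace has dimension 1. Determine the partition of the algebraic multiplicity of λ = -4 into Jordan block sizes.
Block sizes for λ = -4: [2]

Step 1 — from the characteristic polynomial, algebraic multiplicity of λ = -4 is 2. From dim ker(M − (-4)·I) = 1, there are exactly 1 Jordan blocks for λ = -4.
Step 2 — from the minimal polynomial, the factor (x + 4)^2 tells us the largest block for λ = -4 has size 2.
Step 3 — with total size 2, 1 blocks, and largest block 2, the block sizes (in nonincreasing order) are [2].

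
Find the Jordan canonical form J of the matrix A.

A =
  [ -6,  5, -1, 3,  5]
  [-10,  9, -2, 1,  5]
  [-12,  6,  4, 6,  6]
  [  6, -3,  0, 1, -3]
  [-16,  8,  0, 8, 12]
J_2(4) ⊕ J_2(4) ⊕ J_1(4)

The characteristic polynomial is
  det(x·I − A) = x^5 - 20*x^4 + 160*x^3 - 640*x^2 + 1280*x - 1024 = (x - 4)^5

Eigenvalues and multiplicities (the geometric multiplicity of λ is n − rank(A − λI), which equals the number of Jordan blocks for λ):
  λ = 4: algebraic multiplicity = 5, geometric multiplicity = 3

Determining the block sizes for each eigenvalue:
  λ = 4: with am = 5 and gm = 3, the partition is not yet determined (e.g. several partitions of 5 into 3 parts exist). Let N = A − (4)·I. Computing rank(N^1) = 2, rank(N^2) = 0; the number of blocks of size ≥ j is rank(N^{j−1}) − rank(N^j), giving [3, 2]. So we have 2 block(s) of size 2, 1 block(s) of size 1 → block sizes [2, 2, 1]

Assembling the blocks gives a Jordan form
J =
  [4, 1, 0, 0, 0]
  [0, 4, 0, 0, 0]
  [0, 0, 4, 1, 0]
  [0, 0, 0, 4, 0]
  [0, 0, 0, 0, 4]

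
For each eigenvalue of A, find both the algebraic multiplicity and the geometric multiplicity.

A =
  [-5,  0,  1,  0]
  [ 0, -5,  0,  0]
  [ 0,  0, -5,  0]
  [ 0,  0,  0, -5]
λ = -5: alg = 4, geom = 3

Step 1 — factor the characteristic polynomial to read off the algebraic multiplicities:
  χ_A(x) = (x + 5)^4

Step 2 — compute geometric multiplicities via the rank-nullity identity g(λ) = n − rank(A − λI):
  rank(A − (-5)·I) = 1, so dim ker(A − (-5)·I) = n − 1 = 3

Summary:
  λ = -5: algebraic multiplicity = 4, geometric multiplicity = 3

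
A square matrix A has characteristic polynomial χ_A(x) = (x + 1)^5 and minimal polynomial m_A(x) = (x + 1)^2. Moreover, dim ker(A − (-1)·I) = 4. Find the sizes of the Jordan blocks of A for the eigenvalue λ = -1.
Block sizes for λ = -1: [2, 1, 1, 1]

Step 1 — from the characteristic polynomial, algebraic multiplicity of λ = -1 is 5. From dim ker(A − (-1)·I) = 4, there are exactly 4 Jordan blocks for λ = -1.
Step 2 — from the minimal polynomial, the factor (x + 1)^2 tells us the largest block for λ = -1 has size 2.
Step 3 — with total size 5, 4 blocks, and largest block 2, the block sizes (in nonincreasing order) are [2, 1, 1, 1].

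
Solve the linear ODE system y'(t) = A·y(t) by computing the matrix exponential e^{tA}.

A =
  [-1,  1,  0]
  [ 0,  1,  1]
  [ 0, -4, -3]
e^{tA} =
  [exp(-t), t^2*exp(-t) + t*exp(-t), t^2*exp(-t)/2]
  [0, 2*t*exp(-t) + exp(-t), t*exp(-t)]
  [0, -4*t*exp(-t), -2*t*exp(-t) + exp(-t)]

Strategy: write A = P · J · P⁻¹ where J is a Jordan canonical form, so e^{tA} = P · e^{tJ} · P⁻¹, and e^{tJ} can be computed block-by-block.

A has Jordan form
J =
  [-1,  1,  0]
  [ 0, -1,  1]
  [ 0,  0, -1]
(up to reordering of blocks).

Per-block formulas:
  For a 3×3 Jordan block J_3(-1): exp(t · J_3(-1)) = e^(-1t)·(I + t·N + (t^2/2)·N^2), where N is the 3×3 nilpotent shift.

After assembling e^{tJ} and conjugating by P, we get:

e^{tA} =
  [exp(-t), t^2*exp(-t) + t*exp(-t), t^2*exp(-t)/2]
  [0, 2*t*exp(-t) + exp(-t), t*exp(-t)]
  [0, -4*t*exp(-t), -2*t*exp(-t) + exp(-t)]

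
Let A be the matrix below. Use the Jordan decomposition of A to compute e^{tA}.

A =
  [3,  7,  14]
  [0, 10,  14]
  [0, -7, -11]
e^{tA} =
  [exp(3*t), exp(3*t) - exp(-4*t), 2*exp(3*t) - 2*exp(-4*t)]
  [0, 2*exp(3*t) - exp(-4*t), 2*exp(3*t) - 2*exp(-4*t)]
  [0, -exp(3*t) + exp(-4*t), -exp(3*t) + 2*exp(-4*t)]

Strategy: write A = P · J · P⁻¹ where J is a Jordan canonical form, so e^{tA} = P · e^{tJ} · P⁻¹, and e^{tJ} can be computed block-by-block.

A has Jordan form
J =
  [-4, 0, 0]
  [ 0, 3, 0]
  [ 0, 0, 3]
(up to reordering of blocks).

Per-block formulas:
  For a 1×1 block at λ = -4: exp(t · [-4]) = [e^(-4t)].
  For a 1×1 block at λ = 3: exp(t · [3]) = [e^(3t)].

After assembling e^{tJ} and conjugating by P, we get:

e^{tA} =
  [exp(3*t), exp(3*t) - exp(-4*t), 2*exp(3*t) - 2*exp(-4*t)]
  [0, 2*exp(3*t) - exp(-4*t), 2*exp(3*t) - 2*exp(-4*t)]
  [0, -exp(3*t) + exp(-4*t), -exp(3*t) + 2*exp(-4*t)]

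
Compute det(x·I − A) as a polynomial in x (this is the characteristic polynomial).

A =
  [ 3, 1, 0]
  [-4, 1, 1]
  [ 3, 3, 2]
x^3 - 6*x^2 + 12*x - 8

Expanding det(x·I − A) (e.g. by cofactor expansion or by noting that A is similar to its Jordan form J, which has the same characteristic polynomial as A) gives
  χ_A(x) = x^3 - 6*x^2 + 12*x - 8
which factors as (x - 2)^3. The eigenvalues (with algebraic multiplicities) are λ = 2 with multiplicity 3.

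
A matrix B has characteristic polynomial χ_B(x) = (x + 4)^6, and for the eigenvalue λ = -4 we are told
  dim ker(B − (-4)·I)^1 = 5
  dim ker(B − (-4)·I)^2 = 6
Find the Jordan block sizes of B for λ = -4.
Block sizes for λ = -4: [2, 1, 1, 1, 1]

From the dimensions of kernels of powers, the number of Jordan blocks of size at least j is d_j − d_{j−1} where d_j = dim ker(N^j) (with d_0 = 0). Computing the differences gives [5, 1].
The number of blocks of size exactly k is (#blocks of size ≥ k) − (#blocks of size ≥ k + 1), so the partition is: 4 block(s) of size 1, 1 block(s) of size 2.
In nonincreasing order the block sizes are [2, 1, 1, 1, 1].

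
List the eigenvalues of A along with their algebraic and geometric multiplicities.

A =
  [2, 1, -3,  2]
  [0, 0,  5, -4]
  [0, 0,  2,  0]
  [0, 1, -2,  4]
λ = 2: alg = 4, geom = 2

Step 1 — factor the characteristic polynomial to read off the algebraic multiplicities:
  χ_A(x) = (x - 2)^4

Step 2 — compute geometric multiplicities via the rank-nullity identity g(λ) = n − rank(A − λI):
  rank(A − (2)·I) = 2, so dim ker(A − (2)·I) = n − 2 = 2

Summary:
  λ = 2: algebraic multiplicity = 4, geometric multiplicity = 2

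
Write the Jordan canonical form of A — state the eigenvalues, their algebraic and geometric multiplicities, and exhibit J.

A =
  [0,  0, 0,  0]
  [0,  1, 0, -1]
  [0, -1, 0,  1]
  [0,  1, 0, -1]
J_2(0) ⊕ J_1(0) ⊕ J_1(0)

The characteristic polynomial is
  det(x·I − A) = x^4

Eigenvalues and multiplicities (the geometric multiplicity of λ is n − rank(A − λI), which equals the number of Jordan blocks for λ):
  λ = 0: algebraic multiplicity = 4, geometric multiplicity = 3

Determining the block sizes for each eigenvalue:
  λ = 0: 3 blocks summing to 4 forces exactly one block of size 2 and the rest size 1 → block sizes [2, 1, 1]

Assembling the blocks gives a Jordan form
J =
  [0, 1, 0, 0]
  [0, 0, 0, 0]
  [0, 0, 0, 0]
  [0, 0, 0, 0]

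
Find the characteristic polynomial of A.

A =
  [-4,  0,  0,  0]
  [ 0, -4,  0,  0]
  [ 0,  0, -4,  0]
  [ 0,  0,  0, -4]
x^4 + 16*x^3 + 96*x^2 + 256*x + 256

Expanding det(x·I − A) (e.g. by cofactor expansion or by noting that A is similar to its Jordan form J, which has the same characteristic polynomial as A) gives
  χ_A(x) = x^4 + 16*x^3 + 96*x^2 + 256*x + 256
which factors as (x + 4)^4. The eigenvalues (with algebraic multiplicities) are λ = -4 with multiplicity 4.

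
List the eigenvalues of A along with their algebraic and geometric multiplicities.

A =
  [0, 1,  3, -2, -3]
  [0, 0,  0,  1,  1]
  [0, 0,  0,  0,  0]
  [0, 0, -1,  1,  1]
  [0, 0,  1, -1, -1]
λ = 0: alg = 5, geom = 2

Step 1 — factor the characteristic polynomial to read off the algebraic multiplicities:
  χ_A(x) = x^5

Step 2 — compute geometric multiplicities via the rank-nullity identity g(λ) = n − rank(A − λI):
  rank(A − (0)·I) = 3, so dim ker(A − (0)·I) = n − 3 = 2

Summary:
  λ = 0: algebraic multiplicity = 5, geometric multiplicity = 2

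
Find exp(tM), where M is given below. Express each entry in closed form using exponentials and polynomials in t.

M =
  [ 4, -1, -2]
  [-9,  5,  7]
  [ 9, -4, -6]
e^{tM} =
  [3*t*exp(t) + exp(t), t^2*exp(t)/2 - t*exp(t), t^2*exp(t)/2 - 2*t*exp(t)]
  [-9*t*exp(t), -3*t^2*exp(t)/2 + 4*t*exp(t) + exp(t), -3*t^2*exp(t)/2 + 7*t*exp(t)]
  [9*t*exp(t), 3*t^2*exp(t)/2 - 4*t*exp(t), 3*t^2*exp(t)/2 - 7*t*exp(t) + exp(t)]

Strategy: write M = P · J · P⁻¹ where J is a Jordan canonical form, so e^{tM} = P · e^{tJ} · P⁻¹, and e^{tJ} can be computed block-by-block.

M has Jordan form
J =
  [1, 1, 0]
  [0, 1, 1]
  [0, 0, 1]
(up to reordering of blocks).

Per-block formulas:
  For a 3×3 Jordan block J_3(1): exp(t · J_3(1)) = e^(1t)·(I + t·N + (t^2/2)·N^2), where N is the 3×3 nilpotent shift.

After assembling e^{tJ} and conjugating by P, we get:

e^{tM} =
  [3*t*exp(t) + exp(t), t^2*exp(t)/2 - t*exp(t), t^2*exp(t)/2 - 2*t*exp(t)]
  [-9*t*exp(t), -3*t^2*exp(t)/2 + 4*t*exp(t) + exp(t), -3*t^2*exp(t)/2 + 7*t*exp(t)]
  [9*t*exp(t), 3*t^2*exp(t)/2 - 4*t*exp(t), 3*t^2*exp(t)/2 - 7*t*exp(t) + exp(t)]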